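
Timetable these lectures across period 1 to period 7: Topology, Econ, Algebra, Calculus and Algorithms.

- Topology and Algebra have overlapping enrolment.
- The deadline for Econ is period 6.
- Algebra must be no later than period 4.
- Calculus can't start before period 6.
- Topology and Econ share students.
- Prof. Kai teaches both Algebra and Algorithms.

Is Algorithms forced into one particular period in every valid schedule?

Algorithms can be period 1 (e.g. Algorithms -> period 1; Algebra -> period 2; Calculus -> period 6; Econ -> period 1; Topology -> period 3) or period 2 (e.g. Econ=period 1; Algebra=period 1; Calculus=period 6; Topology=period 2; Algorithms=period 2).

No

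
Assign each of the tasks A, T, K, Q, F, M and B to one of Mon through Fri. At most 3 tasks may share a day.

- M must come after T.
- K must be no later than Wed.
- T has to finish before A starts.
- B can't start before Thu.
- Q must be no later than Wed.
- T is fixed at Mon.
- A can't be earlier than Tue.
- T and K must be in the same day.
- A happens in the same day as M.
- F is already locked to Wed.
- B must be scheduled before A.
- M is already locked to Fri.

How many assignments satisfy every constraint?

3

Enumerating: M=Fri; K=Mon; T=Mon; Q=Mon; B=Thu; A=Fri; F=Wed | Q=Tue, M=Fri, A=Fri, B=Thu, T=Mon, K=Mon, F=Wed | M in Fri, T in Mon, F in Wed, Q in Wed, A in Fri, K in Mon, B in Thu.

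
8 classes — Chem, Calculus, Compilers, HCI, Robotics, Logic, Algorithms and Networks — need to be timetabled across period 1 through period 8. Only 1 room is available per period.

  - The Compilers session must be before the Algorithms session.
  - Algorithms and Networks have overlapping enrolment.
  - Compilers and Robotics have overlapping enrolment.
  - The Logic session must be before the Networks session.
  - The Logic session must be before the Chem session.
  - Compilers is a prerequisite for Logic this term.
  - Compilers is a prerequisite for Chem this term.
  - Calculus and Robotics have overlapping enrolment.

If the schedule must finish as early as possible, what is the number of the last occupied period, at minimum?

period 8

The precedence chain requires at least 3 distinct periods.
With at most 1 per period and 8 classes, at least 8 periods are needed.
8 works (last occupied period: period 8): for example HCI=period 7, Logic=period 2, Compilers=period 1, Calculus=period 6, Algorithms=period 4, Robotics=period 8, Networks=period 5, Chem=period 3.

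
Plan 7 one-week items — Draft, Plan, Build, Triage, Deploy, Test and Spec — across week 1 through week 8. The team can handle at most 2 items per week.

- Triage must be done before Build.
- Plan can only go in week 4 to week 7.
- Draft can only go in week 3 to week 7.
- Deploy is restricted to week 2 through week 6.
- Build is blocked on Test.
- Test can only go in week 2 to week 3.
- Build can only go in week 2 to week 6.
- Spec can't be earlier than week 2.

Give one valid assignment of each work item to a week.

Build in week 3; Triage in week 1; Spec in week 4; Deploy in week 2; Draft in week 3; Plan in week 4; Test in week 2

Checking: Test(week 2) before Build(week 3); Triage(week 1) before Build(week 3); Deploy=week 2 in [week 2,week 6]; Test=week 2 in [week 2,week 3]; Spec=week 4 in [week 2,week 8]; Draft=week 3 in [week 3,week 7]; Plan=week 4 in [week 4,week 7]; Build=week 3 in [week 2,week 6]; max 2 per week (cap 2).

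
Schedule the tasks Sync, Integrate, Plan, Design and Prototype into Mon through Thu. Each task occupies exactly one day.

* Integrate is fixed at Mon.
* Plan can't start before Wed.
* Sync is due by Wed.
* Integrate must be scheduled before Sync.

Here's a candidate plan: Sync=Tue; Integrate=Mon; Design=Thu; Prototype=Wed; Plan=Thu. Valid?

Yes

Sync is due by Wed — holds.
Integrate is fixed at Mon — holds.
Plan can't start before Wed — holds.
Integrate must be scheduled before Sync — holds.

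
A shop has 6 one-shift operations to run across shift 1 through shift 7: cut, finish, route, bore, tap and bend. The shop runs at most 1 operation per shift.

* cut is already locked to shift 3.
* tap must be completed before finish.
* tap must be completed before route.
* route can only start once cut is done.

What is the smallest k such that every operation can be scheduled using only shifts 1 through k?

The precedence chain requires at least 2 distinct shifts.
With at most 1 per shift and 6 operations, at least 6 shifts are needed.
Propagating the time windows through the other constraints, route can't land before shift 4, so the schedule must run through at least shift 4.
6 works (last occupied shift: shift 6): for example bore=shift 5; route=shift 4; tap=shift 1; finish=shift 2; cut=shift 3; bend=shift 6.

6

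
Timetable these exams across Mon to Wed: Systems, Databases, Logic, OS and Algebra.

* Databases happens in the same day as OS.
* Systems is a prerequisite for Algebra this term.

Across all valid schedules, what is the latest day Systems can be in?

Tue

Downstream work caps Systems at Tue.
Systems at Tue is achievable: Logic -> Mon, Databases -> Mon, OS -> Mon, Algebra -> Wed, Systems -> Tue.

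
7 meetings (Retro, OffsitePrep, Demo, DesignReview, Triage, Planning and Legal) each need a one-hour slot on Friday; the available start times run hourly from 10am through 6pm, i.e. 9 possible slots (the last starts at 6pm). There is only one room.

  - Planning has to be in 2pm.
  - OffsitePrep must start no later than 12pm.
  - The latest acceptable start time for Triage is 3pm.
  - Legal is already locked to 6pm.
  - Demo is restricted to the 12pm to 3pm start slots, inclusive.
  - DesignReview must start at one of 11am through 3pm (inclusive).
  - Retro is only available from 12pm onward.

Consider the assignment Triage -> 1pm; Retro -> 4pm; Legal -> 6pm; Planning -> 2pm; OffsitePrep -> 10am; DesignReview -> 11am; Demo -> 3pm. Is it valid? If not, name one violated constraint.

The latest acceptable start time for Triage is 3pm — holds.
OffsitePrep must start no later than 12pm — holds.
There is only one room — holds.
DesignReview must start at one of 11am through 3pm (inclusive) — holds.
Planning has to be in 2pm — holds.
Demo is restricted to the 12pm to 3pm start slots, inclusive — holds.
Retro is only available from 12pm onward — holds.
Legal is already locked to 6pm — holds.

Yes, all constraints hold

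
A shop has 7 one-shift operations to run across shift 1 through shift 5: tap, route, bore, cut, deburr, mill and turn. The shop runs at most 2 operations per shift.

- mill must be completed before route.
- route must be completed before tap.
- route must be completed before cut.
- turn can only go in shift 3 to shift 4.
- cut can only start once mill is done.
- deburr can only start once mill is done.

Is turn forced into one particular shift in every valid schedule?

No

turn can be shift 3 (e.g. tap in shift 4, turn in shift 3, mill in shift 1, cut in shift 3, deburr in shift 2, bore in shift 1, route in shift 2) or shift 4 (e.g. tap in shift 3; deburr in shift 2; route in shift 2; turn in shift 4; bore in shift 1; cut in shift 3; mill in shift 1).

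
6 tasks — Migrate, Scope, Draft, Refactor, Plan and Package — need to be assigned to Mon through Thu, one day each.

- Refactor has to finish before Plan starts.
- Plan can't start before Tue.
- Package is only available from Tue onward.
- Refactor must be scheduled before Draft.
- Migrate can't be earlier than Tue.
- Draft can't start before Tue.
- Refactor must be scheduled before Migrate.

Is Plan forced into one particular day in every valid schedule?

No

Plan can be Tue (e.g. Plan in Tue, Draft in Tue, Scope in Mon, Refactor in Mon, Package in Tue, Migrate in Tue) or Wed (e.g. Plan in Wed; Draft in Tue; Migrate in Tue; Scope in Mon; Refactor in Mon; Package in Tue).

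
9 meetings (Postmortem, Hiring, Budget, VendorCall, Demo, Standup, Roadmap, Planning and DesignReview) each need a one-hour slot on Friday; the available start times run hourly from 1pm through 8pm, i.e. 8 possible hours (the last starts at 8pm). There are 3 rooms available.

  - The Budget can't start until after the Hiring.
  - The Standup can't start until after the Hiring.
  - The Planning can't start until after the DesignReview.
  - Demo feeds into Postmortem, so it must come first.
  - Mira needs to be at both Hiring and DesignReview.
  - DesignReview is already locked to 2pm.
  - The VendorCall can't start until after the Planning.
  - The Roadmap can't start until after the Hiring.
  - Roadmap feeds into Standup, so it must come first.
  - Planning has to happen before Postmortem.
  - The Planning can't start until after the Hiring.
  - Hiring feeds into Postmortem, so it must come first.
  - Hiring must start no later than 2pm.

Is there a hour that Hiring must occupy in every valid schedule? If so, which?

1pm

Hiring's window is 1pm–2pm.
DesignReview is fixed at 2pm, and Hiring can't share a hour with DesignReview.
So Hiring must be 1pm.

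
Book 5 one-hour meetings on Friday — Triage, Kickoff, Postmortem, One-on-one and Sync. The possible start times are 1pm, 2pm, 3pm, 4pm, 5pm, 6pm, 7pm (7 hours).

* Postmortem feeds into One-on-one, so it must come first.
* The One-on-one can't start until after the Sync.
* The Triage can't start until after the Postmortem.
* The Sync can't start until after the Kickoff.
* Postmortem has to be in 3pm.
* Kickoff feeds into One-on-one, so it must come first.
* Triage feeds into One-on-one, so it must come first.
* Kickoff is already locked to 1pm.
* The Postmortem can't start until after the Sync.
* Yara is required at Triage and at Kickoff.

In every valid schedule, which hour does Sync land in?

Kickoff is fixed at 1pm and must come before Sync, so Sync is at least 2pm.
Postmortem is fixed at 3pm and must come after Sync, so Sync is at most 2pm.
So Sync must be 2pm.

2pm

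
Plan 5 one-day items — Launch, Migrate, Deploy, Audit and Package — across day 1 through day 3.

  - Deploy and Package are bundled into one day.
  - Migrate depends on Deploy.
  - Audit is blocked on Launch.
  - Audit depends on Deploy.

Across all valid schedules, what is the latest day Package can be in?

Package must be in the same day as Deploy, which can't be after day 2, so Package is at most day 2.
Package at day 2 is achievable: Deploy in day 2, Launch in day 1, Package in day 2, Audit in day 3, Migrate in day 3.

day 2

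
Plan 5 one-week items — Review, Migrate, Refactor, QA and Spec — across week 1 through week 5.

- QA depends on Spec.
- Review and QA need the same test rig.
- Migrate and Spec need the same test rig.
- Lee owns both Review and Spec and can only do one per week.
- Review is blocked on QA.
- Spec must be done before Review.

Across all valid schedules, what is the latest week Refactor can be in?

week 5

Refactor at week 5 is achievable: Review=week 3, Spec=week 1, Migrate=week 2, QA=week 2, Refactor=week 5.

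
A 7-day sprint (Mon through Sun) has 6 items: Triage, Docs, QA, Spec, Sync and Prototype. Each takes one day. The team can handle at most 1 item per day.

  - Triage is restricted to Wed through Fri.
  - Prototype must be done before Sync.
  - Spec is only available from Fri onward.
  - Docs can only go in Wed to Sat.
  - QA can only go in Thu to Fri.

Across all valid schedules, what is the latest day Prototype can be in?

Downstream work caps Prototype at Sat.
Prototype at Tue is achievable: Spec=Fri, QA=Thu, Docs=Sat, Triage=Wed, Sync=Sun, Prototype=Tue.
Nothing later works — the capacity limit rule out every day after Tue.

Tue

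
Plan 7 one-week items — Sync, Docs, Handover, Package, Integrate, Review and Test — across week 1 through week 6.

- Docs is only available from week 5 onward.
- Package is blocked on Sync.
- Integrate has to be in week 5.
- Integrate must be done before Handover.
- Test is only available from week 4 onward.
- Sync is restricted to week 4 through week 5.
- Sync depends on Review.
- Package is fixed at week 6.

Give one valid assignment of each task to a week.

Handover in week 6; Docs in week 5; Integrate in week 5; Package in week 6; Sync in week 4; Test in week 4; Review in week 1

Checking: Sync(week 4) before Package(week 6); Review(week 1) before Sync(week 4); Integrate(week 5) before Handover(week 6); Sync=week 4 in [week 4,week 5]; Package=week 6 in [week 6,week 6]; Docs=week 5 in [week 5,week 6]; Test=week 4 in [week 4,week 6]; Integrate=week 5 in [week 5,week 5].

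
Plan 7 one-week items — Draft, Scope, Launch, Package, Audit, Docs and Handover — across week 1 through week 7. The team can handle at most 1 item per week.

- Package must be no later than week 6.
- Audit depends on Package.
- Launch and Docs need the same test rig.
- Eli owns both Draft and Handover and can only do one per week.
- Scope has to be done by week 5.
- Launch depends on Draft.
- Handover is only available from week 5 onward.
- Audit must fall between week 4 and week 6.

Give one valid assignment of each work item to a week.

Handover in week 5; Docs in week 7; Package in week 2; Scope in week 1; Audit in week 4; Launch in week 6; Draft in week 3

Checking: Package(week 2) before Audit(week 4); Draft(week 3) before Launch(week 6); Launch(week 6) != Docs(week 7); Draft(week 3) != Handover(week 5); Package=week 2 in [week 1,week 6]; Scope=week 1 in [week 1,week 5]; Handover=week 5 in [week 5,week 7]; Audit=week 4 in [week 4,week 6]; max 1 per week (cap 1).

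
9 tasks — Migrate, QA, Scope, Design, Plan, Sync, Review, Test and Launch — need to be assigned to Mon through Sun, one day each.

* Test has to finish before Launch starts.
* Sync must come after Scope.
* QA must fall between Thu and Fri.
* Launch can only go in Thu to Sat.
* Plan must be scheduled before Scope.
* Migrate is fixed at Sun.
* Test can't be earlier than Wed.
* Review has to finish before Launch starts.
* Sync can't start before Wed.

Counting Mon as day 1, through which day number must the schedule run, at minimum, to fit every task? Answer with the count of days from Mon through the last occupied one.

The precedence chain requires at least 3 distinct days.
Migrate can't be placed before Sun — that is day 7 counting from Mon — so the schedule must run through at least 7 days.
7 works (last occupied day: Sun): for example QA in Thu; Review in Mon; Scope in Tue; Migrate in Sun; Plan in Mon; Sync in Wed; Launch in Thu; Design in Mon; Test in Wed.

7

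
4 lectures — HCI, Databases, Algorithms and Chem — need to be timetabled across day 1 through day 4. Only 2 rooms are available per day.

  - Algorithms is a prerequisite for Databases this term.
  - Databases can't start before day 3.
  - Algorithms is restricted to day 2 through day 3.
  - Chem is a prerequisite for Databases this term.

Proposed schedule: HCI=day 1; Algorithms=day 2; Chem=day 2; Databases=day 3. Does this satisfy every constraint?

Algorithms is restricted to day 2 through day 3 — holds.
Only 2 rooms are available per day — holds.
Algorithms is a prerequisite for Databases this term — holds.
Chem is a prerequisite for Databases this term — holds.
Databases can't start before day 3 — holds.

Yes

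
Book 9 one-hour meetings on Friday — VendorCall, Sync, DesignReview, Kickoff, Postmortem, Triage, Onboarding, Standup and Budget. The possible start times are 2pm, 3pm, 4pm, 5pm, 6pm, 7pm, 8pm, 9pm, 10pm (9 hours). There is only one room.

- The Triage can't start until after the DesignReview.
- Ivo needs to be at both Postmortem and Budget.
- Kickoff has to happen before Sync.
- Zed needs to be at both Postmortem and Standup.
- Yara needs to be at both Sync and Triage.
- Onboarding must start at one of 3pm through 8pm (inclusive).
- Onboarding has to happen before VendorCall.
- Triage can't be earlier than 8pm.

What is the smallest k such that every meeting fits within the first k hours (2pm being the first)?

The precedence chain requires at least 2 distinct hours.
With at most 1 per hour and 9 meetings, at least 9 hours are needed.
Triage can't be placed before 8pm — that is hour 7 counting from 2pm — so the schedule must run through at least 7 hours.
9 works (last occupied hour: 10pm): for example Onboarding -> 3pm; DesignReview -> 6pm; Sync -> 5pm; Postmortem -> 7pm; Triage -> 8pm; Kickoff -> 2pm; Budget -> 10pm; VendorCall -> 4pm; Standup -> 9pm.

9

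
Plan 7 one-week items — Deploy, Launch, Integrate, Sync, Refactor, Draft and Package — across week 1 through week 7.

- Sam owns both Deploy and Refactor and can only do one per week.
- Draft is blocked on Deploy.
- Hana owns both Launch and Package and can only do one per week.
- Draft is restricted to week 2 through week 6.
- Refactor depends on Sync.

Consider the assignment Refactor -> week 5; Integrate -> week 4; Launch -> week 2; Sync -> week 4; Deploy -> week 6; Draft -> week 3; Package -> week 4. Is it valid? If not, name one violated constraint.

Invalid. Draft is blocked on Deploy.

Draft is blocked on Deploy — violated.
Draft is restricted to week 2 through week 6 — holds.
Sam owns both Deploy and Refactor and can only do one per week — holds.
Refactor depends on Sync — holds.
Hana owns both Launch and Package and can only do one per week — holds.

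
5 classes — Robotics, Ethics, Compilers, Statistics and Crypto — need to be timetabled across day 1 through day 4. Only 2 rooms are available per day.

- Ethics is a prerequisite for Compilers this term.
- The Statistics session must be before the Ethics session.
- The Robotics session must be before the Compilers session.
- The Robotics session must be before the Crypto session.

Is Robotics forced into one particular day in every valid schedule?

Robotics can be day 1 (e.g. Crypto in day 2, Ethics in day 2, Statistics in day 1, Robotics in day 1, Compilers in day 3) or day 2 (e.g. Statistics=day 1; Robotics=day 2; Crypto=day 3; Compilers=day 3; Ethics=day 2).

No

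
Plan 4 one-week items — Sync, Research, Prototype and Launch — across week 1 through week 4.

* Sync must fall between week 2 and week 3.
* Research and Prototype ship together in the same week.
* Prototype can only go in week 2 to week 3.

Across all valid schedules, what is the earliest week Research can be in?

week 2

Research must be in the same week as Prototype, which can't be before week 2, so Research is at least week 2; Research must be in the same week as Prototype, which can't be after week 3, so Research is at most week 3.
Research at week 2 is achievable: Launch -> week 1, Research -> week 2, Sync -> week 2, Prototype -> week 2.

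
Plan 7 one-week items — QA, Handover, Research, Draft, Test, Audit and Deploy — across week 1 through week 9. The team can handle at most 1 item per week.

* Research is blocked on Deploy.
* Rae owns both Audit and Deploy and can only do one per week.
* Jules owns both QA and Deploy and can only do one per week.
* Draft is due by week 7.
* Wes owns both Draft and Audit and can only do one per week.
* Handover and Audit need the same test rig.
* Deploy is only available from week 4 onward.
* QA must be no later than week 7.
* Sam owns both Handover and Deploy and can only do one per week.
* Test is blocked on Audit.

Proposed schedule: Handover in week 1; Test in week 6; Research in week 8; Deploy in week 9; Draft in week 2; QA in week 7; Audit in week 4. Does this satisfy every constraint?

Invalid. Research is blocked on Deploy.

QA must be no later than week 7 — holds.
Deploy is only available from week 4 onward — holds.
Sam owns both Handover and Deploy and can only do one per week — holds.
Handover and Audit need the same test rig — holds.
Jules owns both QA and Deploy and can only do one per week — holds.
Research is blocked on Deploy — violated.
Wes owns both Draft and Audit and can only do one per week — holds.
Test is blocked on Audit — holds.
The team can handle at most 1 item per week — holds.
Rae owns both Audit and Deploy and can only do one per week — holds.
Draft is due by week 7 — holds.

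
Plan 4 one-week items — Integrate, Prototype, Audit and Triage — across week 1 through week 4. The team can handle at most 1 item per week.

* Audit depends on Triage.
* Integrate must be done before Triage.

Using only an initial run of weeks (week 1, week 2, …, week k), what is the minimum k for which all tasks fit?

The precedence chain requires at least 3 distinct weeks.
With at most 1 per week and 4 tasks, at least 4 weeks are needed.
4 works (last occupied week: week 4): for example Triage in week 2, Integrate in week 1, Prototype in week 4, Audit in week 3.

4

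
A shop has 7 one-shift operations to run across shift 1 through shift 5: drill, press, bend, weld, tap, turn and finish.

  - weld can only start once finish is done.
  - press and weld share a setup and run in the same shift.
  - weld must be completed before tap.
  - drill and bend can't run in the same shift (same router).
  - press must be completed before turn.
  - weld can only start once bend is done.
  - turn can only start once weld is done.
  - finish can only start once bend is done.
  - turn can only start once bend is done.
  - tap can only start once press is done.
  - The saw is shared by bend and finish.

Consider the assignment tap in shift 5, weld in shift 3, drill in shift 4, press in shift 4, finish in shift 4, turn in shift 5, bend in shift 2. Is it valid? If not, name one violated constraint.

No. weld can only start once finish is done is not satisfied.

The saw is shared by bend and finish — holds.
press must be completed before turn — holds.
finish can only start once bend is done — holds.
press and weld share a setup and run in the same shift — violated.
turn can only start once bend is done — holds.
tap can only start once press is done — holds.
weld can only start once bend is done — holds.
weld can only start once finish is done — violated.
turn can only start once weld is done — holds.
weld must be completed before tap — holds.
drill and bend can't run in the same shift (same router) — holds.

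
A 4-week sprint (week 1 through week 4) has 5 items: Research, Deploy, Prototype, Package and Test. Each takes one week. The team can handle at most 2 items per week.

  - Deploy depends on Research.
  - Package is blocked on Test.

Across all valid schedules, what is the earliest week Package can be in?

Precedence pushes Package to at least week 2.
Package at week 2 is achievable: Deploy in week 2; Research in week 1; Package in week 2; Prototype in week 3; Test in week 1.

week 2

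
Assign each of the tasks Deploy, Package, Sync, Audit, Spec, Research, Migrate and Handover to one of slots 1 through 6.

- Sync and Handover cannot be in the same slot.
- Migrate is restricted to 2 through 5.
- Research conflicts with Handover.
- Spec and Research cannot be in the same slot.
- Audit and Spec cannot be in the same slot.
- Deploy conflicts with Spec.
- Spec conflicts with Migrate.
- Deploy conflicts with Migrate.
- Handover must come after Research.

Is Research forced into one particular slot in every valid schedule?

No

Research can be 1 (e.g. Deploy=1; Handover=2; Package=1; Research=1; Spec=3; Migrate=2; Audit=1; Sync=1) or 2 (e.g. Research in 2; Handover in 3; Spec in 3; Deploy in 1; Migrate in 2; Sync in 1; Audit in 1; Package in 1).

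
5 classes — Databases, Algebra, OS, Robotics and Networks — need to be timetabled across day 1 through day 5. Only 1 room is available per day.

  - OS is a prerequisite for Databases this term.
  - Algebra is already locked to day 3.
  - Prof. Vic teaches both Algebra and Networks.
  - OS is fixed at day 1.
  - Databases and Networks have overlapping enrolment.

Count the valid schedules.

6

Splitting on Databases: it can be day 2 (2), day 4 (2), day 5 (2). Listing each branch's schedules as (Algebra, OS, Robotics, Networks) by day number:
Databases=day 2: (3,1,4,5) (3,1,5,4) — 2.
Databases=day 4: (3,1,2,5) (3,1,5,2) — 2.
Databases=day 5: (3,1,2,4) (3,1,4,2) — 2.
Summing: 2 + 2 + 2 = 6.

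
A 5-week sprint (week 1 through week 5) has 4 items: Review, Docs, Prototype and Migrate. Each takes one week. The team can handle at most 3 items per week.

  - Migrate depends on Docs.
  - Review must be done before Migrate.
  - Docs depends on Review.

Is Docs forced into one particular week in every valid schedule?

No

Docs can be week 2 (e.g. Prototype=week 1, Docs=week 2, Review=week 1, Migrate=week 3) or week 3 (e.g. Migrate=week 4; Prototype=week 1; Docs=week 3; Review=week 1).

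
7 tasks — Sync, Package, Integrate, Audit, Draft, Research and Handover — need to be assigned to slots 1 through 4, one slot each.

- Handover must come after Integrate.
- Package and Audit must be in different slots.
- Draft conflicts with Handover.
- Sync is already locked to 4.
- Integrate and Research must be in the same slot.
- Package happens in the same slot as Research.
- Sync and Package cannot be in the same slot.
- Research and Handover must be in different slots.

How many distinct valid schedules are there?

54

Splitting on Package: it can be 1 (27), 2 (18), 3 (9). Listing each branch's schedules as (Sync, Integrate, Audit, Draft, Research, Handover):
Package=1: (4,1,2,1,1,2) (4,1,2,1,1,3) (4,1,2,1,1,4) (4,1,2,2,1,3) (4,1,2,2,1,4) (4,1,2,3,1,2) (4,1,2,3,1,4) (4,1,2,4,1,2) (4,1,2,4,1,3) (4,1,3,1,1,2) (4,1,3,1,1,3) (4,1,3,1,1,4) (4,1,3,2,1,3) (4,1,3,2,1,4) (4,1,3,3,1,2) (4,1,3,3,1,4) (4,1,3,4,1,2) (4,1,3,4,1,3) (4,1,4,1,1,2) (4,1,4,1,1,3) (4,1,4,1,1,4) (4,1,4,2,1,3) (4,1,4,2,1,4) (4,1,4,3,1,2) (4,1,4,3,1,4) (4,1,4,4,1,2) (4,1,4,4,1,3) — 27.
Package=2: (4,2,1,1,2,3) (4,2,1,1,2,4) (4,2,1,2,2,3) (4,2,1,2,2,4) (4,2,1,3,2,4) (4,2,1,4,2,3) (4,2,3,1,2,3) (4,2,3,1,2,4) (4,2,3,2,2,3) (4,2,3,2,2,4) (4,2,3,3,2,4) (4,2,3,4,2,3) (4,2,4,1,2,3) (4,2,4,1,2,4) (4,2,4,2,2,3) (4,2,4,2,2,4) (4,2,4,3,2,4) (4,2,4,4,2,3) — 18.
Package=3: (4,3,1,1,3,4) (4,3,1,2,3,4) (4,3,1,3,3,4) (4,3,2,1,3,4) (4,3,2,2,3,4) (4,3,2,3,3,4) (4,3,4,1,3,4) (4,3,4,2,3,4) (4,3,4,3,3,4) — 9.
Summing: 27 + 18 + 9 = 54.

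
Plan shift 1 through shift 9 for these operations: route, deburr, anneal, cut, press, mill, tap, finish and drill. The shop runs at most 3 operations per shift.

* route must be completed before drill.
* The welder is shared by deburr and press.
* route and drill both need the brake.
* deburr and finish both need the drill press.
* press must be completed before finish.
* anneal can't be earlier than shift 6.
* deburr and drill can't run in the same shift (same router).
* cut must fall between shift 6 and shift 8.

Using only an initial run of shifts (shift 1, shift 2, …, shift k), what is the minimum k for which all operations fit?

The precedence chain requires at least 2 distinct shifts.
With at most 3 per shift and 9 operations, at least 3 shifts are needed.
anneal can't be placed before shift 6, so the schedule must run through at least shift 6.
6 works (last occupied shift: shift 6): for example deburr -> shift 3; finish -> shift 2; mill -> shift 1; press -> shift 1; route -> shift 1; tap -> shift 2; anneal -> shift 6; drill -> shift 2; cut -> shift 6.

6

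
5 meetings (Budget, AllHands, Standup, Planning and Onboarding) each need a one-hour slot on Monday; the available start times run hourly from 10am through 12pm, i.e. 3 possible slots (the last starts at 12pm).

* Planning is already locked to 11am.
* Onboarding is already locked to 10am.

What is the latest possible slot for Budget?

12pm

Budget at 12pm is achievable: Planning -> 11am; Onboarding -> 10am; AllHands -> 10am; Standup -> 10am; Budget -> 12pm.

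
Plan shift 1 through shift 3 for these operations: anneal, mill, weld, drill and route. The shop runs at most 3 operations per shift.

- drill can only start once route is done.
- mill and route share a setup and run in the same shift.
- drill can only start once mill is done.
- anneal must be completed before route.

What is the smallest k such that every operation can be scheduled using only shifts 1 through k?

The precedence chain requires at least 3 distinct shifts.
With at most 3 per shift and 5 operations, at least 2 shifts are needed.
3 works (last occupied shift: shift 3): for example route in shift 2, anneal in shift 1, weld in shift 1, drill in shift 3, mill in shift 2.

3 shifts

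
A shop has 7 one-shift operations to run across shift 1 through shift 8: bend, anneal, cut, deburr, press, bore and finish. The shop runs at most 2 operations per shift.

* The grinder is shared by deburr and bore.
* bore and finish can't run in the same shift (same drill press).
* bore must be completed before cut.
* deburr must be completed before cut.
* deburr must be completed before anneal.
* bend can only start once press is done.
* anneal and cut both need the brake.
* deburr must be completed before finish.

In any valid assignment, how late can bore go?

shift 7

Downstream work caps bore at shift 7.
bore at shift 7 is achievable: cut -> shift 8, finish -> shift 3, deburr -> shift 1, bend -> shift 2, anneal -> shift 2, bore -> shift 7, press -> shift 1.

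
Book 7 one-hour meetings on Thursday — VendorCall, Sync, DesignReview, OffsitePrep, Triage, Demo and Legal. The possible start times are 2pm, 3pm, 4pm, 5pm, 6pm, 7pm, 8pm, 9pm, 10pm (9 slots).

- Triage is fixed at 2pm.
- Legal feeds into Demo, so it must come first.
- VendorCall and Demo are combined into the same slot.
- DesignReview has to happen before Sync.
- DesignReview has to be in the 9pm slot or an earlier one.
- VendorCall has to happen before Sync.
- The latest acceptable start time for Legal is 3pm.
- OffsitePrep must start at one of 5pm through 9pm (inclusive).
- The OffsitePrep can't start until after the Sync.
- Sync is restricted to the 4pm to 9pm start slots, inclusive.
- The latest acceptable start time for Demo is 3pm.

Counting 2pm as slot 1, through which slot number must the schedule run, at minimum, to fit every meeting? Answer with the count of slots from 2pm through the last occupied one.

4 slots

The precedence chain requires at least 4 distinct slots.
4 works (last occupied slot: 5pm): for example Triage -> 2pm, Sync -> 4pm, Demo -> 3pm, DesignReview -> 2pm, OffsitePrep -> 5pm, VendorCall -> 3pm, Legal -> 2pm.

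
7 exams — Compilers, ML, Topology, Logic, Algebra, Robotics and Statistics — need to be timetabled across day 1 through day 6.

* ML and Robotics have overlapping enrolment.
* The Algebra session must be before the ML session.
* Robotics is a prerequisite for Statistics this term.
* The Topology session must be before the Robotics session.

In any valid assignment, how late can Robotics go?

Precedence pushes Robotics to at least day 2; downstream work caps Robotics at day 5.
Robotics at day 5 is achievable: ML in day 2, Robotics in day 5, Algebra in day 1, Logic in day 1, Topology in day 1, Statistics in day 6, Compilers in day 1.

day 5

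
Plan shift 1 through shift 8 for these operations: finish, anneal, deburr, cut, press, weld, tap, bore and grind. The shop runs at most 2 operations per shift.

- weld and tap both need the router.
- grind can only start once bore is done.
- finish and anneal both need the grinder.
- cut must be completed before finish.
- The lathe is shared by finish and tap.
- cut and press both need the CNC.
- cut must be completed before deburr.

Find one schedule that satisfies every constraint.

anneal in shift 3; cut in shift 1; bore in shift 1; deburr in shift 2; press in shift 4; tap in shift 5; finish in shift 2; weld in shift 4; grind in shift 3

Checking: cut(shift 1) before finish(shift 2); bore(shift 1) before grind(shift 3); cut(shift 1) before deburr(shift 2); weld(shift 4) != tap(shift 5); cut(shift 1) != press(shift 4); finish(shift 2) != tap(shift 5); finish(shift 2) != anneal(shift 3); max 2 per shift (cap 2).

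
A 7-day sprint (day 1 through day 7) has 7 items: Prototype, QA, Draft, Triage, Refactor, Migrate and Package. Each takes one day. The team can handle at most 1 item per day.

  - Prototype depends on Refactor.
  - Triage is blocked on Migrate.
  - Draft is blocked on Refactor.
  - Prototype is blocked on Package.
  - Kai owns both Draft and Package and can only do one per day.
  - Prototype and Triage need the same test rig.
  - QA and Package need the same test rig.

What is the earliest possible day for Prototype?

Precedence pushes Prototype to at least day 2.
Prototype at day 3 is achievable: Migrate in day 5; Triage in day 6; Draft in day 4; QA in day 7; Package in day 2; Refactor in day 1; Prototype in day 3.
Nothing earlier works — the conflict and capacity constraints rule out every day before day 3.

day 3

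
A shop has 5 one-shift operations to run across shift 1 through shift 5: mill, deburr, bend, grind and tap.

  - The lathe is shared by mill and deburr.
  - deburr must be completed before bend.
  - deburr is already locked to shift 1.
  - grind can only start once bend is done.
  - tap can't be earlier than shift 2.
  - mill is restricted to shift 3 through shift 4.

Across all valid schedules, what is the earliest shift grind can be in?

shift 3

Precedence pushes grind to at least shift 3.
grind at shift 3 is achievable: grind in shift 3, bend in shift 2, mill in shift 3, tap in shift 2, deburr in shift 1.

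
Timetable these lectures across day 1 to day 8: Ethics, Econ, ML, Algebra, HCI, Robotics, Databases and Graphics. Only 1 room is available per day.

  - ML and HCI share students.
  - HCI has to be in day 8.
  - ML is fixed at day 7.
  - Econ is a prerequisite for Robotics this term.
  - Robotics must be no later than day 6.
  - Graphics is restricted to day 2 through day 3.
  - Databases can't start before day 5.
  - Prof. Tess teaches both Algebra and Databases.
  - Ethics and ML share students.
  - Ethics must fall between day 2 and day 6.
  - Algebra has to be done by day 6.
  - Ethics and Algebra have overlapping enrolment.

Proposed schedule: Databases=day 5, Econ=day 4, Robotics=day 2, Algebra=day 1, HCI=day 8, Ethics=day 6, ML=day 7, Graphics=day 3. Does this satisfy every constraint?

HCI has to be in day 8 — holds.
Only 1 room is available per day — holds.
ML is fixed at day 7 — holds.
Ethics must fall between day 2 and day 6 — holds.
Graphics is restricted to day 2 through day 3 — holds.
ML and HCI share students — holds.
Prof. Tess teaches both Algebra and Databases — holds.
Robotics must be no later than day 6 — holds.
Ethics and Algebra have overlapping enrolment — holds.
Ethics and ML share students — holds.
Econ is a prerequisite for Robotics this term — violated.
Databases can't start before day 5 — holds.
Algebra has to be done by day 6 — holds.

Invalid. Econ is a prerequisite for Robotics this term.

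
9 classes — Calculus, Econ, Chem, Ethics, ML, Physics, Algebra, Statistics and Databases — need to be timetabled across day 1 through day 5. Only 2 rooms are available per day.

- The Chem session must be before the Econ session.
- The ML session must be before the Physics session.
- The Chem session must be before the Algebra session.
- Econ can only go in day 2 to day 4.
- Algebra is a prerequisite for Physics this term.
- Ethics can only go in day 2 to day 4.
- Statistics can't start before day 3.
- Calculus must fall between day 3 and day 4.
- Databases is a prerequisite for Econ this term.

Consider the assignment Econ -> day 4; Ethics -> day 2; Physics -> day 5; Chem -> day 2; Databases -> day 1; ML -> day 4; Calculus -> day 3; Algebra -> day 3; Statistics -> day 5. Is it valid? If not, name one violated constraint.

The Chem session must be before the Algebra session — holds.
Only 2 rooms are available per day — holds.
Statistics can't start before day 3 — holds.
The Chem session must be before the Econ session — holds.
Econ can only go in day 2 to day 4 — holds.
Databases is a prerequisite for Econ this term — holds.
Algebra is a prerequisite for Physics this term — holds.
Ethics can only go in day 2 to day 4 — holds.
Calculus must fall between day 3 and day 4 — holds.
The ML session must be before the Physics session — holds.

Valid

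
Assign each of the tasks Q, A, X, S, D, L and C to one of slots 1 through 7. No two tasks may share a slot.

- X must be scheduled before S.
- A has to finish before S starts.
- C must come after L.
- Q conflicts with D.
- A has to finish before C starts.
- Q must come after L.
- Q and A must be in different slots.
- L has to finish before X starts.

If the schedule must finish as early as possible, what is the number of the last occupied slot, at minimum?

7

The precedence chain requires at least 3 distinct slots.
With at most 1 per slot and 7 tasks, at least 7 slots are needed.
7 works (last occupied slot: 7): for example C in 5, D in 7, S in 4, Q in 6, X in 3, A in 2, L in 1.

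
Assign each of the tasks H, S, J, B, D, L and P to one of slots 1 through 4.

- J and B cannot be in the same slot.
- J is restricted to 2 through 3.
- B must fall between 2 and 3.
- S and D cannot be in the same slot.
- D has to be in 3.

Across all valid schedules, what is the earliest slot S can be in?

1

S at 1 is achievable: P -> 1, D -> 3, S -> 1, H -> 1, L -> 1, J -> 2, B -> 3.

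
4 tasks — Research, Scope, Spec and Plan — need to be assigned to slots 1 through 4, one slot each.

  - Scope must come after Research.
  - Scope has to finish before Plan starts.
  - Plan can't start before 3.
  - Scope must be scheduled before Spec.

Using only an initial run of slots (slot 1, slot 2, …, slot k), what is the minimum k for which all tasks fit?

3 slots

The precedence chain requires at least 3 distinct slots.
3 works (last occupied slot: 3): for example Research=1; Plan=3; Spec=3; Scope=2.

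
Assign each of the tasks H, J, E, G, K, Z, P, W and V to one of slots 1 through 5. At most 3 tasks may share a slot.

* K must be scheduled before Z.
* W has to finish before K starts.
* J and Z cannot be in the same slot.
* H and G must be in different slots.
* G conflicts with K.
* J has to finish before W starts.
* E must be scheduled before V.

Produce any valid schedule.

P=3, K=3, J=1, E=1, V=2, H=1, Z=4, G=2, W=2

Checking: W(2) before K(3); E(1) before V(2); K(3) before Z(4); J(1) before W(2); G(2) != K(3); H(1) != G(2); J(1) != Z(4); max 3 per slot (cap 3).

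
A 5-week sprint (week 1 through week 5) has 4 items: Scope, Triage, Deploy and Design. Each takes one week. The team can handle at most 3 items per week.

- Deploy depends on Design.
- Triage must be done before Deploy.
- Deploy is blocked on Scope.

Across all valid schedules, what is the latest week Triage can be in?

Downstream work caps Triage at week 4.
Triage at week 4 is achievable: Deploy -> week 5, Triage -> week 4, Scope -> week 1, Design -> week 1.

week 4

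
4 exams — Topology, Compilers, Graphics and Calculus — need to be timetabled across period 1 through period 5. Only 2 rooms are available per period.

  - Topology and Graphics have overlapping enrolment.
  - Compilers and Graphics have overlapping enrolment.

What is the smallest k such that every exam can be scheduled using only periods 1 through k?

With at most 2 per period and 4 exams, at least 2 periods are needed.
2 works (last occupied period: period 2): for example Compilers in period 1, Topology in period 1, Graphics in period 2, Calculus in period 2.

2 periods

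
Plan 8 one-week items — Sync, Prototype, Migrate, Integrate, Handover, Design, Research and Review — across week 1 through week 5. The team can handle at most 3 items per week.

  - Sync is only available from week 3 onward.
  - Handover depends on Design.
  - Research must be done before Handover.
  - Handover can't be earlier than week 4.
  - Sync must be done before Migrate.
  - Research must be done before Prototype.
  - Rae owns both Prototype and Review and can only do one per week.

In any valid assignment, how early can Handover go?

week 4

Handover is available from week 4.
Handover at week 4 is achievable: Sync -> week 3, Handover -> week 4, Migrate -> week 4, Prototype -> week 2, Review -> week 3, Integrate -> week 1, Research -> week 1, Design -> week 1.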